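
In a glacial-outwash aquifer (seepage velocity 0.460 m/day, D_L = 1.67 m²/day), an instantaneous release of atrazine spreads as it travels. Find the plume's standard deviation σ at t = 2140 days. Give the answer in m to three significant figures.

Dispersive spreading gives a Gaussian with σ² = 2Dt; advection only shifts the center.
σ = √(2 × 1.67 × 2140) = 84.5 m.

84.5 m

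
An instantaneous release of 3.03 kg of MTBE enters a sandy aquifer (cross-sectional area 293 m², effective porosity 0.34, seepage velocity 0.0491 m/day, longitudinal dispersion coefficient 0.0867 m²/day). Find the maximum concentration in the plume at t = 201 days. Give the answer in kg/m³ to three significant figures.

The peak of an instantaneous 1D plume sits at x = vt; there the Gaussian factor is 1 and C_max = M/(n_e·A·√(4πDt)), where n_e·A is the pore area the mass is dissolved in.
√(4πDt) = √(4π × 0.0867 × 201) = 14.80 m, so C_max = 3.03/(0.34 × 293 × 14.80) = 0.00206 kg/m³.

0.00206 kg/m³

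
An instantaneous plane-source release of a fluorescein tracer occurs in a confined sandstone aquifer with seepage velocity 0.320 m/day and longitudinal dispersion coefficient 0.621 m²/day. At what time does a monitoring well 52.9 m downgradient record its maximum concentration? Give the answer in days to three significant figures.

For the 1D instantaneous-source solution, setting ∂C/∂t = 0 at fixed x gives v²t² + 2Dt − x² = 0, so t = (√(D² + v²x²) − D)/v².
√(D² + v²x²) = √(0.621² + 0.320² × 52.9²) = 16.94; v² = 0.1024.
t = (16.94 − 0.621)/0.1024 = 159 days (vs. the pure-advection estimate x/v = 165 d).

159 days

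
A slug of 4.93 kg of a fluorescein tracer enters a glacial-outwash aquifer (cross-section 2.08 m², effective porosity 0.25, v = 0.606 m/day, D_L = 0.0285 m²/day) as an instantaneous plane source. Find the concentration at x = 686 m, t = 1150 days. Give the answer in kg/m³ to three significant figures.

0.189 kg/m³

For an instantaneous plane source, C(x,t) = M/(n_e·A·√(4πDt)) · exp(−(x−vt)²/(4Dt)), with n_e·A the pore (flow) area.
Plume center vt = 0.606 × 1150 = 696.9 m, so the well at 686 m is 10.9 m upgradient of the peak.
√(4πDt) = 20.29 m, giving peak height M/(n_e·A·√(4πDt)) = 4.93/(0.25 × 2.08 × 20.29) = 0.4673 kg/m³.
(x−vt)²/(4Dt) = (-10.9)²/(4 × 0.0285 × 1150) = 0.9063; exp(−0.9063) = 0.4040.
C = 0.4673 × 0.4040 = 0.189 kg/m³.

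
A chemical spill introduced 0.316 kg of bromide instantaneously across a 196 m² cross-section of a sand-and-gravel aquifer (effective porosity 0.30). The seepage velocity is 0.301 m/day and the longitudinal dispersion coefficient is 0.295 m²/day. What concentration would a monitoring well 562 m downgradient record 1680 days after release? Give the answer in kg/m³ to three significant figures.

1.37e-05 kg/m³

For an instantaneous plane source, C(x,t) = M/(n_e·A·√(4πDt)) · exp(−(x−vt)²/(4Dt)), with n_e·A the pore (flow) area.
Plume center vt = 0.301 × 1680 = 505.68 m, so the well at 562 m is 56.32 m downgradient of the peak.
√(4πDt) = 78.92 m, giving peak height M/(n_e·A·√(4πDt)) = 0.316/(0.30 × 196 × 78.92) = 6.810e-05 kg/m³.
(x−vt)²/(4Dt) = (56.32)²/(4 × 0.295 × 1680) = 1.600; exp(−1.600) = 0.2019.
C = 6.810e-05 × 0.2019 = 1.37e-05 kg/m³.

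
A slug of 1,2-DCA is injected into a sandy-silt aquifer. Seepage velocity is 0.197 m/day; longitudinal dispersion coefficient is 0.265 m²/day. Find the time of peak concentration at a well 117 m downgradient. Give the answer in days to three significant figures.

For the 1D instantaneous-source solution, setting ∂C/∂t = 0 at fixed x gives v²t² + 2Dt − x² = 0, so t = (√(D² + v²x²) − D)/v².
√(D² + v²x²) = √(0.265² + 0.197² × 117²) = 23.05; v² = 0.038809.
t = (23.05 − 0.265)/0.038809 = 587 days (vs. the pure-advection estimate x/v = 594 d).

587 days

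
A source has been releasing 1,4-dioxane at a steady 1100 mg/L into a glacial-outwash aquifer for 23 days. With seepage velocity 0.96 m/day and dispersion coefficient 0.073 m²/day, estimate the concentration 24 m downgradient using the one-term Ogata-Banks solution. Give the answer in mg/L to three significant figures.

For a continuous step input, C/C₀ ≈ ½·erfc((x−vt)/(2√(Dt))).
vt = 0.96 × 23 = 22.08 m and 2√(Dt) = 2√(0.073 × 23) = 2.592 m.
Argument (x−vt)/(2√(Dt)) = (24 − 22.08)/2.592 = 0.7407; ½·erfc(0.7407) = 0.1474.
C = 1100 × 0.1474 = 162 mg/L.

162 mg/L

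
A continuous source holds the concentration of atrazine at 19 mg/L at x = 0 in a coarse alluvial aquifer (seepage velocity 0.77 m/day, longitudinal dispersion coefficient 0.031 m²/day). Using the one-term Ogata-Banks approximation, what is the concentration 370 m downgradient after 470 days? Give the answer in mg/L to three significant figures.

For a continuous step input, C/C₀ ≈ ½·erfc((x−vt)/(2√(Dt))).
vt = 0.77 × 470 = 361.9 m and 2√(Dt) = 2√(0.031 × 470) = 7.634 m.
Argument (x−vt)/(2√(Dt)) = (370 − 361.9)/7.634 = 1.061; ½·erfc(1.061) = 0.06674.
C = 19 × 0.06674 = 1.27 mg/L.

1.27 mg/L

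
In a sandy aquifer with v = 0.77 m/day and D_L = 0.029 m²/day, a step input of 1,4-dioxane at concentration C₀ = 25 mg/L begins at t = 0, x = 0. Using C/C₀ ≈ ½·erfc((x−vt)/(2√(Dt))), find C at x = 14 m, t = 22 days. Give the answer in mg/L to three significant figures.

24.9 mg/L

For a continuous step input, C/C₀ ≈ ½·erfc((x−vt)/(2√(Dt))).
vt = 0.77 × 22 = 16.94 m and 2√(Dt) = 2√(0.029 × 22) = 1.597 m.
Argument (x−vt)/(2√(Dt)) = (14 − 16.94)/1.597 = -1.841; ½·erfc(-1.841) = 0.9954.
C = 25 × 0.9954 = 24.9 mg/L.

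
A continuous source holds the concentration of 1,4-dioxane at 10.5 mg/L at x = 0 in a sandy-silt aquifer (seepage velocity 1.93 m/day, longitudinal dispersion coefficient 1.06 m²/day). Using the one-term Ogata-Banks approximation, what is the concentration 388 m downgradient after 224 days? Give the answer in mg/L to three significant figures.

10.3 mg/L

For a continuous step input, C/C₀ ≈ ½·erfc((x−vt)/(2√(Dt))).
vt = 1.93 × 224 = 432.32 m and 2√(Dt) = 2√(1.06 × 224) = 30.82 m.
Argument (x−vt)/(2√(Dt)) = (388 − 432.32)/30.82 = -1.438; ½·erfc(-1.438) = 0.9790.
C = 10.5 × 0.9790 = 10.3 mg/L.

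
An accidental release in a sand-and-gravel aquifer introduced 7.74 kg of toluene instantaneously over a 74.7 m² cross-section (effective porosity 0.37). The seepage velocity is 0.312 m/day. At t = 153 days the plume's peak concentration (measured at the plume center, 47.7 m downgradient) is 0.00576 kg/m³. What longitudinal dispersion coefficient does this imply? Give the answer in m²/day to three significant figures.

At the plume center C_max = M/(n_e·A·√(4πDt)), so D = M²/(4πt·(n_e·A·C_max)²).
n_e·A·C_max = 0.37 × 74.7 × 0.00576 = 0.1592 kg/m.
D = 7.74²/(4π × 153 × 0.1592²) = 1.23 m²/day.

1.23 m²/day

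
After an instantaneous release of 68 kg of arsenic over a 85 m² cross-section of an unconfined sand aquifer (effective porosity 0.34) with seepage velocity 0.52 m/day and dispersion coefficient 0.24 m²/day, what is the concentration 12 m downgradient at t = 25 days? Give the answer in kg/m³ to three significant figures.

0.260 kg/m³

For an instantaneous plane source, C(x,t) = M/(n_e·A·√(4πDt)) · exp(−(x−vt)²/(4Dt)), with n_e·A the pore (flow) area.
Plume center vt = 0.52 × 25 = 13 m, so the well at 12 m is 1 m upgradient of the peak.
√(4πDt) = 8.683 m, giving peak height M/(n_e·A·√(4πDt)) = 68/(0.34 × 85 × 8.683) = 0.2710 kg/m³.
(x−vt)²/(4Dt) = (-1)²/(4 × 0.24 × 25) = 0.04167; exp(−0.04167) = 0.9592.
C = 0.2710 × 0.9592 = 0.260 kg/m³.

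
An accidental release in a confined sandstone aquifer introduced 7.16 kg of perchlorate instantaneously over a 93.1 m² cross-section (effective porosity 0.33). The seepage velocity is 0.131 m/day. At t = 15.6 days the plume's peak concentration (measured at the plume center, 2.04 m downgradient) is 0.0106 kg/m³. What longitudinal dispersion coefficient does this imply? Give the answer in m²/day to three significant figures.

At the plume center C_max = M/(n_e·A·√(4πDt)), so D = M²/(4πt·(n_e·A·C_max)²).
n_e·A·C_max = 0.33 × 93.1 × 0.0106 = 0.3257 kg/m.
D = 7.16²/(4π × 15.6 × 0.3257²) = 2.47 m²/day.

2.47 m²/day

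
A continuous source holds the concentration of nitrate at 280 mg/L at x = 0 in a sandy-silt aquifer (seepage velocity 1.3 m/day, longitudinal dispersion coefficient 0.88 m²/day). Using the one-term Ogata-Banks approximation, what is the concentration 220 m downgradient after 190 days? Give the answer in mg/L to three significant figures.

260 mg/L

For a continuous step input, C/C₀ ≈ ½·erfc((x−vt)/(2√(Dt))).
vt = 1.3 × 190 = 247 m and 2√(Dt) = 2√(0.88 × 190) = 25.86 m.
Argument (x−vt)/(2√(Dt)) = (220 − 247)/25.86 = -1.044; ½·erfc(-1.044) = 0.9301.
C = 280 × 0.9301 = 260 mg/L.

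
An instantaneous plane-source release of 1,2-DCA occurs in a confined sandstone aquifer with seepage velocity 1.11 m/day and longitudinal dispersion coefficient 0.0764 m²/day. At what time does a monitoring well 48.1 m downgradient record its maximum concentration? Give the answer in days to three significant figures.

For the 1D instantaneous-source solution, setting ∂C/∂t = 0 at fixed x gives v²t² + 2Dt − x² = 0, so t = (√(D² + v²x²) − D)/v².
√(D² + v²x²) = √(0.0764² + 1.11² × 48.1²) = 53.39; v² = 1.2321.
t = (53.39 − 0.0764)/1.2321 = 43.3 days (vs. the pure-advection estimate x/v = 43.3 d).

43.3 days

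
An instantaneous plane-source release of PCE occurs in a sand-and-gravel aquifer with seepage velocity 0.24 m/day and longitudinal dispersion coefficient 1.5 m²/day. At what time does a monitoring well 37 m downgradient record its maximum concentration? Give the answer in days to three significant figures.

For the 1D instantaneous-source solution, setting ∂C/∂t = 0 at fixed x gives v²t² + 2Dt − x² = 0, so t = (√(D² + v²x²) − D)/v².
√(D² + v²x²) = √(1.5² + 0.24² × 37²) = 9.006; v² = 0.0576.
t = (9.006 − 1.5)/0.0576 = 130 days (vs. the pure-advection estimate x/v = 154 d).

130 days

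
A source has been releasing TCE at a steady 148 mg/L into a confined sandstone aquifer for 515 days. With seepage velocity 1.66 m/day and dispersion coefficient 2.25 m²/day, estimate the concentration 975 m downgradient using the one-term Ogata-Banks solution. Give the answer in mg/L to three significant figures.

0.933 mg/L

For a continuous step input, C/C₀ ≈ ½·erfc((x−vt)/(2√(Dt))).
vt = 1.66 × 515 = 854.9 m and 2√(Dt) = 2√(2.25 × 515) = 68.08 m.
Argument (x−vt)/(2√(Dt)) = (975 − 854.9)/68.08 = 1.764; ½·erfc(1.764) = 0.006304.
C = 148 × 0.006304 = 0.933 mg/L.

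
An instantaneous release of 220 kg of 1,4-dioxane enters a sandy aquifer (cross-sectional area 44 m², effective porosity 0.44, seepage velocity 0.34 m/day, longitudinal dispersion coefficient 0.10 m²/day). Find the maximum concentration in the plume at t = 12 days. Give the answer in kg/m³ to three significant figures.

2.93 kg/m³

The peak of an instantaneous 1D plume sits at x = vt; there the Gaussian factor is 1 and C_max = M/(n_e·A·√(4πDt)), where n_e·A is the pore area the mass is dissolved in.
√(4πDt) = √(4π × 0.10 × 12) = 3.883 m, so C_max = 220/(0.44 × 44 × 3.883) = 2.93 kg/m³.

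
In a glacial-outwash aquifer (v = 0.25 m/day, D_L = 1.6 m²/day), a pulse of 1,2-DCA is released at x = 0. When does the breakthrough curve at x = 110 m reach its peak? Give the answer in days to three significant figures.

For the 1D instantaneous-source solution, setting ∂C/∂t = 0 at fixed x gives v²t² + 2Dt − x² = 0, so t = (√(D² + v²x²) − D)/v².
√(D² + v²x²) = √(1.6² + 0.25² × 110²) = 27.55; v² = 0.0625.
t = (27.55 − 1.6)/0.0625 = 415 days (vs. the pure-advection estimate x/v = 440 d).

415 days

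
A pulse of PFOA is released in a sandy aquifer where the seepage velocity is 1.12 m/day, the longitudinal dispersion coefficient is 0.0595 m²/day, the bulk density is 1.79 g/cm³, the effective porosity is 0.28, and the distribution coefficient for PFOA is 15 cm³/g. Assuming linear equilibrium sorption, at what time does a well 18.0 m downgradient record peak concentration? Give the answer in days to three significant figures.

Retardation factor R = 1 + ρ_b·K_d/n = 1 + 1.79 × 15/0.28 = 96.89.
Sorption retards both mechanisms: v_R = v/R = 0.01156 m/day, D_R = D/R = 0.0006141 m²/day.
Peak time from v_R²t² + 2D_R t − x² = 0: t = (√(D_R² + v_R²x²) − D_R)/v_R².
√(D_R² + v_R²x²) = √(0.0006141² + 0.01156² × 18.0²) = 0.2081; v_R² = 0.0001336.
t = (0.2081 − 0.0006141)/0.0001336 = 1550 days.

1550 days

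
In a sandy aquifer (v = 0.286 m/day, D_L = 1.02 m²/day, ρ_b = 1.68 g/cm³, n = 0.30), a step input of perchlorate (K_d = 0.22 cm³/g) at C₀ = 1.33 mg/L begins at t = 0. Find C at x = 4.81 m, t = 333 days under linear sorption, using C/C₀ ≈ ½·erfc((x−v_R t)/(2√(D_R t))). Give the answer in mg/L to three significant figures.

1.31 mg/L

Retardation factor R = 1 + ρ_b·K_d/n = 1 + 1.68 × 0.22/0.30 = 2.232.
Sorption retards both mechanisms: v_R = v/R = 0.1281 m/day, D_R = D/R = 0.4570 m²/day.
v_R·t = 0.1281 × 333 = 42.6573 m; 2√(D_R t) = 24.67 m; argument = (4.81 − 42.6573)/24.67 = -1.534.
C = C₀ × ½·erfc(-1.534) = 1.33 × 0.9850 = 1.31 mg/L.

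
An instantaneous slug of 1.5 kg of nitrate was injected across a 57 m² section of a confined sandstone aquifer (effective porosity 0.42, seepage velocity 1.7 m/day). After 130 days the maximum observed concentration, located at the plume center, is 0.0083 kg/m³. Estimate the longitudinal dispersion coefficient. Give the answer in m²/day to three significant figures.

At the plume center C_max = M/(n_e·A·√(4πDt)), so D = M²/(4πt·(n_e·A·C_max)²).
n_e·A·C_max = 0.42 × 57 × 0.0083 = 0.1987 kg/m.
D = 1.5²/(4π × 130 × 0.1987²) = 0.0349 m²/day.

0.0349 m²/day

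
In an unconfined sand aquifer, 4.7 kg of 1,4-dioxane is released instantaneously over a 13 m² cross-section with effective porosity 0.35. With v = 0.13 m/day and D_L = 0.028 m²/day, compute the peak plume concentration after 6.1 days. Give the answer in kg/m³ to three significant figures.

0.705 kg/m³

The peak of an instantaneous 1D plume sits at x = vt; there the Gaussian factor is 1 and C_max = M/(n_e·A·√(4πDt)), where n_e·A is the pore area the mass is dissolved in.
√(4πDt) = √(4π × 0.028 × 6.1) = 1.465 m, so C_max = 4.7/(0.35 × 13 × 1.465) = 0.705 kg/m³.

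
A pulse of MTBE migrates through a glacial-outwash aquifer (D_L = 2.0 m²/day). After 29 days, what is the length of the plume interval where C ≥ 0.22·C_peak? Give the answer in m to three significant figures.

The plume is Gaussian with σ = √(2Dt) = √(2 × 2.0 × 29) = 10.77 m.
C/C_peak = exp(−Δx²/(2σ²)) = 0.22 ⇒ Δx = σ·√(−2 ln 0.22) = 10.77 × 1.740 = 18.74 m.
Width = 2Δx = 37.5 m.

37.5 m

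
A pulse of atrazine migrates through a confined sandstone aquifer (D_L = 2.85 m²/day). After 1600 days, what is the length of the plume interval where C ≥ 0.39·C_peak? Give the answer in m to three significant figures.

262 m

The plume is Gaussian with σ = √(2Dt) = √(2 × 2.85 × 1600) = 95.50 m.
C/C_peak = exp(−Δx²/(2σ²)) = 0.39 ⇒ Δx = σ·√(−2 ln 0.39) = 95.50 × 1.372 = 131.0 m.
Width = 2Δx = 262 m.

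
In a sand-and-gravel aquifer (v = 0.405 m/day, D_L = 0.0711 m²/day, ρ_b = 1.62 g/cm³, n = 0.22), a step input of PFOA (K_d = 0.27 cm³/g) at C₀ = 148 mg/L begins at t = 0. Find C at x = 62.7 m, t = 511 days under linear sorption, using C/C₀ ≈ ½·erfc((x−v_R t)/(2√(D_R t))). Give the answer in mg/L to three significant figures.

Retardation factor R = 1 + ρ_b·K_d/n = 1 + 1.62 × 0.27/0.22 = 2.988.
Sorption retards both mechanisms: v_R = v/R = 0.1355 m/day, D_R = D/R = 0.02380 m²/day.
v_R·t = 0.1355 × 511 = 69.2405 m; 2√(D_R t) = 6.975 m; argument = (62.7 − 69.2405)/6.975 = -0.9377.
C = C₀ × ½·erfc(-0.9377) = 148 × 0.9076 = 134 mg/L.

134 mg/L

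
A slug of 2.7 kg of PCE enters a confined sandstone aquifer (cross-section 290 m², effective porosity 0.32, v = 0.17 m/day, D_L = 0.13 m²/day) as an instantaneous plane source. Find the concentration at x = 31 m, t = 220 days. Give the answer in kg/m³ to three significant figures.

0.00107 kg/m³

For an instantaneous plane source, C(x,t) = M/(n_e·A·√(4πDt)) · exp(−(x−vt)²/(4Dt)), with n_e·A the pore (flow) area.
Plume center vt = 0.17 × 220 = 37.4 m, so the well at 31 m is 6.4 m upgradient of the peak.
√(4πDt) = 18.96 m, giving peak height M/(n_e·A·√(4πDt)) = 2.7/(0.32 × 290 × 18.96) = 0.001535 kg/m³.
(x−vt)²/(4Dt) = (-6.4)²/(4 × 0.13 × 220) = 0.3580; exp(−0.3580) = 0.6991.
C = 0.001535 × 0.6991 = 0.00107 kg/m³.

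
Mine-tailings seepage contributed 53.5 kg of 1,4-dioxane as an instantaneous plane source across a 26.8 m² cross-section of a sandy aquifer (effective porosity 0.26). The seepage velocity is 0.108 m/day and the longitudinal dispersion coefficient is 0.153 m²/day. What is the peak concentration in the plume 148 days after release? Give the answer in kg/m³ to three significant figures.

0.455 kg/m³

The peak of an instantaneous 1D plume sits at x = vt; there the Gaussian factor is 1 and C_max = M/(n_e·A·√(4πDt)), where n_e·A is the pore area the mass is dissolved in.
√(4πDt) = √(4π × 0.153 × 148) = 16.87 m, so C_max = 53.5/(0.26 × 26.8 × 16.87) = 0.455 kg/m³.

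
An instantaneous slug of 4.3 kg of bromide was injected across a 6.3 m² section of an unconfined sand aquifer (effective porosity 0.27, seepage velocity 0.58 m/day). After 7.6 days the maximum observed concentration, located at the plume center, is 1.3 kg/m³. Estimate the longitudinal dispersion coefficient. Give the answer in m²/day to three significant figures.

0.0396 m²/day

At the plume center C_max = M/(n_e·A·√(4πDt)), so D = M²/(4πt·(n_e·A·C_max)²).
n_e·A·C_max = 0.27 × 6.3 × 1.3 = 2.211 kg/m.
D = 4.3²/(4π × 7.6 × 2.211²) = 0.0396 m²/day.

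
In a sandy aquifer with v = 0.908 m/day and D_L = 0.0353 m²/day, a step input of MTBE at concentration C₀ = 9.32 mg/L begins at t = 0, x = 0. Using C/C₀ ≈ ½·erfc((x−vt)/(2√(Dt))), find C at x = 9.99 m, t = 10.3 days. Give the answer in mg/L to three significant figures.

For a continuous step input, C/C₀ ≈ ½·erfc((x−vt)/(2√(Dt))).
vt = 0.908 × 10.3 = 9.3524 m and 2√(Dt) = 2√(0.0353 × 10.3) = 1.206 m.
Argument (x−vt)/(2√(Dt)) = (9.99 − 9.3524)/1.206 = 0.5287; ½·erfc(0.5287) = 0.2273.
C = 9.32 × 0.2273 = 2.12 mg/L.

2.12 mg/L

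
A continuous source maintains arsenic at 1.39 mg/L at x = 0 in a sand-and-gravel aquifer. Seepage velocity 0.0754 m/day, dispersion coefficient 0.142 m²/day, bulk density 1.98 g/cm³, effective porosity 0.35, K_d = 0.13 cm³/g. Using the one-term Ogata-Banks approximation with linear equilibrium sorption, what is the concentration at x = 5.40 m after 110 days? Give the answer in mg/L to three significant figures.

0.614 mg/L

Retardation factor R = 1 + ρ_b·K_d/n = 1 + 1.98 × 0.13/0.35 = 1.735.
Sorption retards both mechanisms: v_R = v/R = 0.04346 m/day, D_R = D/R = 0.08184 m²/day.
v_R·t = 0.04346 × 110 = 4.7806 m; 2√(D_R t) = 6.001 m; argument = (5.40 − 4.7806)/6.001 = 0.1032.
C = C₀ × ½·erfc(0.1032) = 1.39 × 0.4420 = 0.614 mg/L.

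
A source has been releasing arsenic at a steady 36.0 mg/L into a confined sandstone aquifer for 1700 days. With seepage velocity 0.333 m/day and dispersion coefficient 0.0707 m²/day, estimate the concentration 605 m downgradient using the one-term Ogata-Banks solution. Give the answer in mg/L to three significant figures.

0.218 mg/L

For a continuous step input, C/C₀ ≈ ½·erfc((x−vt)/(2√(Dt))).
vt = 0.333 × 1700 = 566.1 m and 2√(Dt) = 2√(0.0707 × 1700) = 21.93 m.
Argument (x−vt)/(2√(Dt)) = (605 − 566.1)/21.93 = 1.774; ½·erfc(1.774) = 0.006057.
C = 36.0 × 0.006057 = 0.218 mg/L.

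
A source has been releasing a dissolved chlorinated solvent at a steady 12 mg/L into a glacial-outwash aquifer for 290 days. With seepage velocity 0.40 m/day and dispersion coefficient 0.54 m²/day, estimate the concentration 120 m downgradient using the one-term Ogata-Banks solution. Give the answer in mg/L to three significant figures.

For a continuous step input, C/C₀ ≈ ½·erfc((x−vt)/(2√(Dt))).
vt = 0.40 × 290 = 116 m and 2√(Dt) = 2√(0.54 × 290) = 25.03 m.
Argument (x−vt)/(2√(Dt)) = (120 − 116)/25.03 = 0.1598; ½·erfc(0.1598) = 0.4106.
C = 12 × 0.4106 = 4.93 mg/L.

4.93 mg/L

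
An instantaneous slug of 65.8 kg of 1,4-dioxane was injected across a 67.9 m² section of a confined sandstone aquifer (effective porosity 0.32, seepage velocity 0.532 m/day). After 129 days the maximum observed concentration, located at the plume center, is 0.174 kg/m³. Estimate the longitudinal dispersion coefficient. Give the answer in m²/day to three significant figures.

At the plume center C_max = M/(n_e·A·√(4πDt)), so D = M²/(4πt·(n_e·A·C_max)²).
n_e·A·C_max = 0.32 × 67.9 × 0.174 = 3.781 kg/m.
D = 65.8²/(4π × 129 × 3.781²) = 0.187 m²/day.

0.187 m²/day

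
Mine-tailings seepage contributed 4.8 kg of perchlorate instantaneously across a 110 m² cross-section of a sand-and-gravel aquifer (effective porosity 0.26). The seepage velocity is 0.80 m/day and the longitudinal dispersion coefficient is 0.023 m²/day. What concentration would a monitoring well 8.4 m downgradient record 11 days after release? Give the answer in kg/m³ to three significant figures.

For an instantaneous plane source, C(x,t) = M/(n_e·A·√(4πDt)) · exp(−(x−vt)²/(4Dt)), with n_e·A the pore (flow) area.
Plume center vt = 0.80 × 11 = 8.8 m, so the well at 8.4 m is 0.4 m upgradient of the peak.
√(4πDt) = 1.783 m, giving peak height M/(n_e·A·√(4πDt)) = 4.8/(0.26 × 110 × 1.783) = 0.09413 kg/m³.
(x−vt)²/(4Dt) = (-0.4)²/(4 × 0.023 × 11) = 0.1581; exp(−0.1581) = 0.8538.
C = 0.09413 × 0.8538 = 0.0804 kg/m³.

0.0804 kg/m³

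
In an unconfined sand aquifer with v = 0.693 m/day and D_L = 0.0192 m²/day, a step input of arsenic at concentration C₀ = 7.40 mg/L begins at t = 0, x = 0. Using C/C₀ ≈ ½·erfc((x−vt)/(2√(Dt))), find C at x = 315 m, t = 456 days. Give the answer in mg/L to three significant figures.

4.40 mg/L

For a continuous step input, C/C₀ ≈ ½·erfc((x−vt)/(2√(Dt))).
vt = 0.693 × 456 = 316.008 m and 2√(Dt) = 2√(0.0192 × 456) = 5.918 m.
Argument (x−vt)/(2√(Dt)) = (315 − 316.008)/5.918 = -0.1703; ½·erfc(-0.1703) = 0.5952.
C = 7.40 × 0.5952 = 4.40 mg/L.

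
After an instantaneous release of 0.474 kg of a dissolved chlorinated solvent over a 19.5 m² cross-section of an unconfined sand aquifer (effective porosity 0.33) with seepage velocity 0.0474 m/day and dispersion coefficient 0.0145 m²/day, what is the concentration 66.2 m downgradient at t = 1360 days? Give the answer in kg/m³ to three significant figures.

0.00450 kg/m³

For an instantaneous plane source, C(x,t) = M/(n_e·A·√(4πDt)) · exp(−(x−vt)²/(4Dt)), with n_e·A the pore (flow) area.
Plume center vt = 0.0474 × 1360 = 64.464 m, so the well at 66.2 m is 1.736 m downgradient of the peak.
√(4πDt) = 15.74 m, giving peak height M/(n_e·A·√(4πDt)) = 0.474/(0.33 × 19.5 × 15.74) = 0.004680 kg/m³.
(x−vt)²/(4Dt) = (1.736)²/(4 × 0.0145 × 1360) = 0.03821; exp(−0.03821) = 0.9625.
C = 0.004680 × 0.9625 = 0.00450 kg/m³.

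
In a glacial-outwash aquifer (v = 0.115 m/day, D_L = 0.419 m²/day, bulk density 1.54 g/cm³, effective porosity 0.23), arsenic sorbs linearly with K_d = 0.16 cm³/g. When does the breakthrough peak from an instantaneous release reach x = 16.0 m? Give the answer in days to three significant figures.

230 days

Retardation factor R = 1 + ρ_b·K_d/n = 1 + 1.54 × 0.16/0.23 = 2.071.
Sorption retards both mechanisms: v_R = v/R = 0.05553 m/day, D_R = D/R = 0.2023 m²/day.
Peak time from v_R²t² + 2D_R t − x² = 0: t = (√(D_R² + v_R²x²) − D_R)/v_R².
√(D_R² + v_R²x²) = √(0.2023² + 0.05553² × 16.0²) = 0.9112; v_R² = 0.003084.
t = (0.9112 − 0.2023)/0.003084 = 230 days.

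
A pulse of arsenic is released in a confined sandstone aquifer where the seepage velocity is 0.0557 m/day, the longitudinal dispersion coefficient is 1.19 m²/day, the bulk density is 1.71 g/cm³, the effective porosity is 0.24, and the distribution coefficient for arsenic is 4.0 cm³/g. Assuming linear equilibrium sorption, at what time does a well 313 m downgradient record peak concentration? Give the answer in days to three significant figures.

155000 days

Retardation factor R = 1 + ρ_b·K_d/n = 1 + 1.71 × 4.0/0.24 = 29.50.
Sorption retards both mechanisms: v_R = v/R = 0.001888 m/day, D_R = D/R = 0.04034 m²/day.
Peak time from v_R²t² + 2D_R t − x² = 0: t = (√(D_R² + v_R²x²) − D_R)/v_R².
√(D_R² + v_R²x²) = √(0.04034² + 0.001888² × 313²) = 0.5923; v_R² = 3.565e-06.
t = (0.5923 − 0.04034)/3.565e-06 = 155000 days.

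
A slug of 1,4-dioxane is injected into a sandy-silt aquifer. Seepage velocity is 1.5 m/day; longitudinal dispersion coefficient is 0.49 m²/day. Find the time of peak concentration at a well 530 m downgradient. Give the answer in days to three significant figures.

353 days

For the 1D instantaneous-source solution, setting ∂C/∂t = 0 at fixed x gives v²t² + 2Dt − x² = 0, so t = (√(D² + v²x²) − D)/v².
√(D² + v²x²) = √(0.49² + 1.5² × 530²) = 795.0; v² = 2.25.
t = (795.0 − 0.49)/2.25 = 353 days (vs. the pure-advection estimate x/v = 353 d).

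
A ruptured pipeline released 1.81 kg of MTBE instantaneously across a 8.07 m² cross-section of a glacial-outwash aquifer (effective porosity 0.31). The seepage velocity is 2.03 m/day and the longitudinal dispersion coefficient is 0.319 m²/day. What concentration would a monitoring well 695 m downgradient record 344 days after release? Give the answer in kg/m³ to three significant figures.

For an instantaneous plane source, C(x,t) = M/(n_e·A·√(4πDt)) · exp(−(x−vt)²/(4Dt)), with n_e·A the pore (flow) area.
Plume center vt = 2.03 × 344 = 698.32 m, so the well at 695 m is 3.32 m upgradient of the peak.
√(4πDt) = 37.13 m, giving peak height M/(n_e·A·√(4πDt)) = 1.81/(0.31 × 8.07 × 37.13) = 0.01949 kg/m³.
(x−vt)²/(4Dt) = (-3.32)²/(4 × 0.319 × 344) = 0.02511; exp(−0.02511) = 0.9752.
C = 0.01949 × 0.9752 = 0.0190 kg/m³.

0.0190 kg/m³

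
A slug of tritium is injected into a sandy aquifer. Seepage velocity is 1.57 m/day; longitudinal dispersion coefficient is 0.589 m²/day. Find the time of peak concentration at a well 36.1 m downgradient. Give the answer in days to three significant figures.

22.8 days

For the 1D instantaneous-source solution, setting ∂C/∂t = 0 at fixed x gives v²t² + 2Dt − x² = 0, so t = (√(D² + v²x²) − D)/v².
√(D² + v²x²) = √(0.589² + 1.57² × 36.1²) = 56.68; v² = 2.4649.
t = (56.68 − 0.589)/2.4649 = 22.8 days (vs. the pure-advection estimate x/v = 23.0 d).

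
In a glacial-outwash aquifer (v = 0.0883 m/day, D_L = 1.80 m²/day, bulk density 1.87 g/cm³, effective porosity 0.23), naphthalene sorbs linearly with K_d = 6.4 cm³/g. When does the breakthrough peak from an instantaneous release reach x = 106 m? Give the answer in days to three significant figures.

Retardation factor R = 1 + ρ_b·K_d/n = 1 + 1.87 × 6.4/0.23 = 53.03.
Sorption retards both mechanisms: v_R = v/R = 0.001665 m/day, D_R = D/R = 0.03394 m²/day.
Peak time from v_R²t² + 2D_R t − x² = 0: t = (√(D_R² + v_R²x²) − D_R)/v_R².
√(D_R² + v_R²x²) = √(0.03394² + 0.001665² × 106²) = 0.1797; v_R² = 2.772e-06.
t = (0.1797 − 0.03394)/2.772e-06 = 52600 days.

52600 days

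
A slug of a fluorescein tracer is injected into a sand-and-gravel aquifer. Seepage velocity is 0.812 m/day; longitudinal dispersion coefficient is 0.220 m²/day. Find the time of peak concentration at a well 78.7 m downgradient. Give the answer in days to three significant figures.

96.6 days

For the 1D instantaneous-source solution, setting ∂C/∂t = 0 at fixed x gives v²t² + 2Dt − x² = 0, so t = (√(D² + v²x²) − D)/v².
√(D² + v²x²) = √(0.220² + 0.812² × 78.7²) = 63.90; v² = 0.659344.
t = (63.90 − 0.220)/0.659344 = 96.6 days (vs. the pure-advection estimate x/v = 96.9 d).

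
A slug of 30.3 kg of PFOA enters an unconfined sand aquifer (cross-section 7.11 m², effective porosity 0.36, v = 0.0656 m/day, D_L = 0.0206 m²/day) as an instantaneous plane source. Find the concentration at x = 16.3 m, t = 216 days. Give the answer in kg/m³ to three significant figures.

For an instantaneous plane source, C(x,t) = M/(n_e·A·√(4πDt)) · exp(−(x−vt)²/(4Dt)), with n_e·A the pore (flow) area.
Plume center vt = 0.0656 × 216 = 14.1696 m, so the well at 16.3 m is 2.1304 m downgradient of the peak.
√(4πDt) = 7.478 m, giving peak height M/(n_e·A·√(4πDt)) = 30.3/(0.36 × 7.11 × 7.478) = 1.583 kg/m³.
(x−vt)²/(4Dt) = (2.1304)²/(4 × 0.0206 × 216) = 0.2550; exp(−0.2550) = 0.7749.
C = 1.583 × 0.7749 = 1.23 kg/m³.

1.23 kg/m³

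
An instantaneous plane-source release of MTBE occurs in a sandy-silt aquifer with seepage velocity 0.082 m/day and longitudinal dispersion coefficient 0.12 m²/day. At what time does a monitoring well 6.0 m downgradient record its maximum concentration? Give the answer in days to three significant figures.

57.5 days

For the 1D instantaneous-source solution, setting ∂C/∂t = 0 at fixed x gives v²t² + 2Dt − x² = 0, so t = (√(D² + v²x²) − D)/v².
√(D² + v²x²) = √(0.12² + 0.082² × 6.0²) = 0.5064; v² = 0.006724.
t = (0.5064 − 0.12)/0.006724 = 57.5 days (vs. the pure-advection estimate x/v = 73.2 d).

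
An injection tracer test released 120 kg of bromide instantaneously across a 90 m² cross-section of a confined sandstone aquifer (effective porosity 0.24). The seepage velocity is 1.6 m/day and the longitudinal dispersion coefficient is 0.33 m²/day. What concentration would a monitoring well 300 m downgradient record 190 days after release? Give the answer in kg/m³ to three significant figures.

0.186 kg/m³

For an instantaneous plane source, C(x,t) = M/(n_e·A·√(4πDt)) · exp(−(x−vt)²/(4Dt)), with n_e·A the pore (flow) area.
Plume center vt = 1.6 × 190 = 304 m, so the well at 300 m is 4 m upgradient of the peak.
√(4πDt) = 28.07 m, giving peak height M/(n_e·A·√(4πDt)) = 120/(0.24 × 90 × 28.07) = 0.1979 kg/m³.
(x−vt)²/(4Dt) = (-4)²/(4 × 0.33 × 190) = 0.06380; exp(−0.06380) = 0.9382.
C = 0.1979 × 0.9382 = 0.186 kg/m³.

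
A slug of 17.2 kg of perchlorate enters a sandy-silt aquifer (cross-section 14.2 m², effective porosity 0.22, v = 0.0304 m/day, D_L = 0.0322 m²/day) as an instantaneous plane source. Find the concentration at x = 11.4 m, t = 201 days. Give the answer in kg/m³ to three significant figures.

For an instantaneous plane source, C(x,t) = M/(n_e·A·√(4πDt)) · exp(−(x−vt)²/(4Dt)), with n_e·A the pore (flow) area.
Plume center vt = 0.0304 × 201 = 6.1104 m, so the well at 11.4 m is 5.2896 m downgradient of the peak.
√(4πDt) = 9.018 m, giving peak height M/(n_e·A·√(4πDt)) = 17.2/(0.22 × 14.2 × 9.018) = 0.6105 kg/m³.
(x−vt)²/(4Dt) = (5.2896)²/(4 × 0.0322 × 201) = 1.081; exp(−1.081) = 0.3393.
C = 0.6105 × 0.3393 = 0.207 kg/m³.

0.207 kg/m³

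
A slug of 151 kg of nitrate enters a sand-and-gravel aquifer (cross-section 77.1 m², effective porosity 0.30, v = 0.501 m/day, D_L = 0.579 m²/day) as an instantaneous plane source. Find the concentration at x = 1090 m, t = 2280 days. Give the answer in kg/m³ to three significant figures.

0.0302 kg/m³

For an instantaneous plane source, C(x,t) = M/(n_e·A·√(4πDt)) · exp(−(x−vt)²/(4Dt)), with n_e·A the pore (flow) area.
Plume center vt = 0.501 × 2280 = 1142.28 m, so the well at 1090 m is 52.28 m upgradient of the peak.
√(4πDt) = 128.8 m, giving peak height M/(n_e·A·√(4πDt)) = 151/(0.30 × 77.1 × 128.8) = 0.05069 kg/m³.
(x−vt)²/(4Dt) = (-52.28)²/(4 × 0.579 × 2280) = 0.5176; exp(−0.5176) = 0.5959.
C = 0.05069 × 0.5959 = 0.0302 kg/m³.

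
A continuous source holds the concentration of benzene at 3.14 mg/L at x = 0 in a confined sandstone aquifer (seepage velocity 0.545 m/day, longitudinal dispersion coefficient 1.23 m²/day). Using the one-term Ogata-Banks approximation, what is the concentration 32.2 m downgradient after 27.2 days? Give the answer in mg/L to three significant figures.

0.0528 mg/L

For a continuous step input, C/C₀ ≈ ½·erfc((x−vt)/(2√(Dt))).
vt = 0.545 × 27.2 = 14.824 m and 2√(Dt) = 2√(1.23 × 27.2) = 11.57 m.
Argument (x−vt)/(2√(Dt)) = (32.2 − 14.824)/11.57 = 1.502; ½·erfc(1.502) = 0.01683.
C = 3.14 × 0.01683 = 0.0528 mg/L.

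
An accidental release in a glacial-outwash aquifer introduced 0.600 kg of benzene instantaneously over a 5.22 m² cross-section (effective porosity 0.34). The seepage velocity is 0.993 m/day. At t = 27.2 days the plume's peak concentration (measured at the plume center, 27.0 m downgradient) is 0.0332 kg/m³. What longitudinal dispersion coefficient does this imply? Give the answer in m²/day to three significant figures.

At the plume center C_max = M/(n_e·A·√(4πDt)), so D = M²/(4πt·(n_e·A·C_max)²).
n_e·A·C_max = 0.34 × 5.22 × 0.0332 = 0.05892 kg/m.
D = 0.600²/(4π × 27.2 × 0.05892²) = 0.303 m²/day.

0.303 m²/day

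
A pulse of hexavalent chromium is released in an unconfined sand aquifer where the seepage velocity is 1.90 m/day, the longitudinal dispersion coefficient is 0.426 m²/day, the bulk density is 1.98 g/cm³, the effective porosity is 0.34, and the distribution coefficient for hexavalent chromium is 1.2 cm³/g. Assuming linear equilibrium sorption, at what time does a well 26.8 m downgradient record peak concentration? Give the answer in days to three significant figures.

Retardation factor R = 1 + ρ_b·K_d/n = 1 + 1.98 × 1.2/0.34 = 7.988.
Sorption retards both mechanisms: v_R = v/R = 0.2379 m/day, D_R = D/R = 0.05333 m²/day.
Peak time from v_R²t² + 2D_R t − x² = 0: t = (√(D_R² + v_R²x²) − D_R)/v_R².
√(D_R² + v_R²x²) = √(0.05333² + 0.2379² × 26.8²) = 6.376; v_R² = 0.05660.
t = (6.376 − 0.05333)/0.05660 = 112 days.

112 days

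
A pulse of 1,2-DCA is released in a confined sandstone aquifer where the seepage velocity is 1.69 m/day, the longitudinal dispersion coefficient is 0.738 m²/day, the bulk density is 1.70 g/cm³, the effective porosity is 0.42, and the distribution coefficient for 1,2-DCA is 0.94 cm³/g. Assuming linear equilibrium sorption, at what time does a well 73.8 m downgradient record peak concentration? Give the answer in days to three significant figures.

Retardation factor R = 1 + ρ_b·K_d/n = 1 + 1.70 × 0.94/0.42 = 4.805.
Sorption retards both mechanisms: v_R = v/R = 0.3517 m/day, D_R = D/R = 0.1536 m²/day.
Peak time from v_R²t² + 2D_R t − x² = 0: t = (√(D_R² + v_R²x²) − D_R)/v_R².
√(D_R² + v_R²x²) = √(0.1536² + 0.3517² × 73.8²) = 25.96; v_R² = 0.1237.
t = (25.96 − 0.1536)/0.1237 = 209 days.

209 days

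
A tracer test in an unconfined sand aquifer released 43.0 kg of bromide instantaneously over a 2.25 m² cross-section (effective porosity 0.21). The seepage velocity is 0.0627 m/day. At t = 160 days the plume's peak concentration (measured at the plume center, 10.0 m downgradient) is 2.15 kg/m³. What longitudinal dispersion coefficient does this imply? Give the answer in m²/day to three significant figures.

At the plume center C_max = M/(n_e·A·√(4πDt)), so D = M²/(4πt·(n_e·A·C_max)²).
n_e·A·C_max = 0.21 × 2.25 × 2.15 = 1.016 kg/m.
D = 43.0²/(4π × 160 × 1.016²) = 0.891 m²/day.

0.891 m²/day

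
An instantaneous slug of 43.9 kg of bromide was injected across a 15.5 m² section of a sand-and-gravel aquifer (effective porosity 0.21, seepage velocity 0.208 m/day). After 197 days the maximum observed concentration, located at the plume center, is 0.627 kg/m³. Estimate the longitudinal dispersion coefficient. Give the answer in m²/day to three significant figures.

At the plume center C_max = M/(n_e·A·√(4πDt)), so D = M²/(4πt·(n_e·A·C_max)²).
n_e·A·C_max = 0.21 × 15.5 × 0.627 = 2.041 kg/m.
D = 43.9²/(4π × 197 × 2.041²) = 0.187 m²/day.

0.187 m²/day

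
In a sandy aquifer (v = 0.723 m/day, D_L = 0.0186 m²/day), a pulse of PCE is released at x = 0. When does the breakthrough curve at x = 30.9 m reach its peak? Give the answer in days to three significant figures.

For the 1D instantaneous-source solution, setting ∂C/∂t = 0 at fixed x gives v²t² + 2Dt − x² = 0, so t = (√(D² + v²x²) − D)/v².
√(D² + v²x²) = √(0.0186² + 0.723² × 30.9²) = 22.34; v² = 0.522729.
t = (22.34 − 0.0186)/0.522729 = 42.7 days (vs. the pure-advection estimate x/v = 42.7 d).

42.7 days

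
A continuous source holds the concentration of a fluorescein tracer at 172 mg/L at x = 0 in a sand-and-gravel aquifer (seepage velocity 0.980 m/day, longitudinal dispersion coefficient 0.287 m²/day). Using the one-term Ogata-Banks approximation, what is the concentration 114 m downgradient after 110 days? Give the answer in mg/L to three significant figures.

37.4 mg/L

For a continuous step input, C/C₀ ≈ ½·erfc((x−vt)/(2√(Dt))).
vt = 0.980 × 110 = 107.8 m and 2√(Dt) = 2√(0.287 × 110) = 11.24 m.
Argument (x−vt)/(2√(Dt)) = (114 − 107.8)/11.24 = 0.5516; ½·erfc(0.5516) = 0.2177.
C = 172 × 0.2177 = 37.4 mg/L.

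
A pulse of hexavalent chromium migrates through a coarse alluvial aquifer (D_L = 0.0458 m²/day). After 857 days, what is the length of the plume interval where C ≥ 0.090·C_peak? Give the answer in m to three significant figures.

The plume is Gaussian with σ = √(2Dt) = √(2 × 0.0458 × 857) = 8.860 m.
C/C_peak = exp(−Δx²/(2σ²)) = 0.090 ⇒ Δx = σ·√(−2 ln 0.090) = 8.860 × 2.195 = 19.45 m.
Width = 2Δx = 38.9 m.

38.9 m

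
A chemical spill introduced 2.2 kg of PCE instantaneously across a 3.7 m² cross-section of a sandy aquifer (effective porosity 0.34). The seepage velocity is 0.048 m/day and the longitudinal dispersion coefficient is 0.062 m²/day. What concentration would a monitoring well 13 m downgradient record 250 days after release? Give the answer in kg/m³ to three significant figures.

0.123 kg/m³

For an instantaneous plane source, C(x,t) = M/(n_e·A·√(4πDt)) · exp(−(x−vt)²/(4Dt)), with n_e·A the pore (flow) area.
Plume center vt = 0.048 × 250 = 12 m, so the well at 13 m is 1 m downgradient of the peak.
√(4πDt) = 13.96 m, giving peak height M/(n_e·A·√(4πDt)) = 2.2/(0.34 × 3.7 × 13.96) = 0.1253 kg/m³.
(x−vt)²/(4Dt) = (1)²/(4 × 0.062 × 250) = 0.01613; exp(−0.01613) = 0.9840.
C = 0.1253 × 0.9840 = 0.123 kg/m³.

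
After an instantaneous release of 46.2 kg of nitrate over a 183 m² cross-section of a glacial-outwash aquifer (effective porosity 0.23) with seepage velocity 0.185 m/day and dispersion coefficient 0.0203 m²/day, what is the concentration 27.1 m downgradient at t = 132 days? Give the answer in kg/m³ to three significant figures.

For an instantaneous plane source, C(x,t) = M/(n_e·A·√(4πDt)) · exp(−(x−vt)²/(4Dt)), with n_e·A the pore (flow) area.
Plume center vt = 0.185 × 132 = 24.42 m, so the well at 27.1 m is 2.68 m downgradient of the peak.
√(4πDt) = 5.803 m, giving peak height M/(n_e·A·√(4πDt)) = 46.2/(0.23 × 183 × 5.803) = 0.1892 kg/m³.
(x−vt)²/(4Dt) = (2.68)²/(4 × 0.0203 × 132) = 0.6701; exp(−0.6701) = 0.5117.
C = 0.1892 × 0.5117 = 0.0968 kg/m³.

0.0968 kg/m³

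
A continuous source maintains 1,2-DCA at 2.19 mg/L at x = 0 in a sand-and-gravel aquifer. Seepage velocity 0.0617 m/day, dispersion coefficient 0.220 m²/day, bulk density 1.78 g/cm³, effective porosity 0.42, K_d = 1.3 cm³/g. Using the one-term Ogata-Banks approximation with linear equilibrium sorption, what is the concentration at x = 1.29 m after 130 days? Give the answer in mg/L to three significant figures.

1.08 mg/L

Retardation factor R = 1 + ρ_b·K_d/n = 1 + 1.78 × 1.3/0.42 = 6.510.
Sorption retards both mechanisms: v_R = v/R = 0.009478 m/day, D_R = D/R = 0.03379 m²/day.
v_R·t = 0.009478 × 130 = 1.23214 m; 2√(D_R t) = 4.192 m; argument = (1.29 − 1.23214)/4.192 = 0.01380.
C = C₀ × ½·erfc(0.01380) = 2.19 × 0.4922 = 1.08 mg/L.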